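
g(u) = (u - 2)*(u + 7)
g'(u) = 2*u + 5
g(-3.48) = -19.29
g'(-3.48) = -1.96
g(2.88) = 8.69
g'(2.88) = 10.76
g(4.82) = 33.33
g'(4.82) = 14.64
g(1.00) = -8.00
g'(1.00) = 7.00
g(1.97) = -0.27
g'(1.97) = 8.94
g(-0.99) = -17.97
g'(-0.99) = 3.02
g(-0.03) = -14.15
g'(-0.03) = 4.94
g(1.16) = -6.85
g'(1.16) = 7.32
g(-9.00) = 22.00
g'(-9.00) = -13.00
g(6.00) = 52.00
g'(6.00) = 17.00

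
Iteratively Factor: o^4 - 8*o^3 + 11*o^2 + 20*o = (o + 1)*(o^3 - 9*o^2 + 20*o) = o*(o + 1)*(o^2 - 9*o + 20) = o*(o - 5)*(o + 1)*(o - 4)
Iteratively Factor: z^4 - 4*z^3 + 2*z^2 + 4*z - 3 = (z + 1)*(z^3 - 5*z^2 + 7*z - 3) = (z - 1)*(z + 1)*(z^2 - 4*z + 3) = (z - 1)^2*(z + 1)*(z - 3)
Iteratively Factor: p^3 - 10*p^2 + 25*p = (p - 5)*(p^2 - 5*p) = (p - 5)^2*(p)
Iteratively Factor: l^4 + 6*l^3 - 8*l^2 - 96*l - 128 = (l + 4)*(l^3 + 2*l^2 - 16*l - 32) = (l + 4)^2*(l^2 - 2*l - 8) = (l - 4)*(l + 4)^2*(l + 2)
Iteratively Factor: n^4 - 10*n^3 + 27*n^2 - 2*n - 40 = (n - 2)*(n^3 - 8*n^2 + 11*n + 20) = (n - 5)*(n - 2)*(n^2 - 3*n - 4) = (n - 5)*(n - 2)*(n + 1)*(n - 4)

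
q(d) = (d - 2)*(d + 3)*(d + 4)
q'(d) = (d - 2)*(d + 3) + (d - 2)*(d + 4) + (d + 3)*(d + 4) = 3*d^2 + 10*d - 2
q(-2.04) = -7.60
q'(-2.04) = -9.92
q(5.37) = 264.30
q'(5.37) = 138.21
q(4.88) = 201.53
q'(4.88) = 118.24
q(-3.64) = 1.30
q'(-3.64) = 1.35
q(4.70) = 180.87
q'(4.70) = 111.27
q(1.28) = -16.27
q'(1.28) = 15.72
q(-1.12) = -16.89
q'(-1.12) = -9.44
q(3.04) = 44.22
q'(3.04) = 56.12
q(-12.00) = -1008.00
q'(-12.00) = 310.00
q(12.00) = 2400.00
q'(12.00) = 550.00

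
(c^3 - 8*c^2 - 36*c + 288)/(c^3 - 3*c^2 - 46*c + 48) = (c - 6)/(c - 1)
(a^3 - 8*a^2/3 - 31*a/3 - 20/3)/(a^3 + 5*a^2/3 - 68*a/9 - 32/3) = 3*(a^2 - 4*a - 5)/(3*a^2 + a - 24)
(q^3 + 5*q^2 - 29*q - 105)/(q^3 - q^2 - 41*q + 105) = (q + 3)/(q - 3)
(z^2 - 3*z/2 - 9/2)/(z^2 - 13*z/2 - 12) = (z - 3)/(z - 8)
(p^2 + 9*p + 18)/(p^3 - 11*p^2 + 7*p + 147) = (p + 6)/(p^2 - 14*p + 49)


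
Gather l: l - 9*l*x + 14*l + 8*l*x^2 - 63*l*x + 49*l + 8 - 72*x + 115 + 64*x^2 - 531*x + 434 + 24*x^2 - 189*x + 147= l*(8*x^2 - 72*x + 64) + 88*x^2 - 792*x + 704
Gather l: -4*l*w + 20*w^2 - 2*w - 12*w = -4*l*w + 20*w^2 - 14*w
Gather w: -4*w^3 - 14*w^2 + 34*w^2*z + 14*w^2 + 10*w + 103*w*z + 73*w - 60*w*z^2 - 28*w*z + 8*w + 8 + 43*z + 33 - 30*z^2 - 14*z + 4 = -4*w^3 + 34*w^2*z + w*(-60*z^2 + 75*z + 91) - 30*z^2 + 29*z + 45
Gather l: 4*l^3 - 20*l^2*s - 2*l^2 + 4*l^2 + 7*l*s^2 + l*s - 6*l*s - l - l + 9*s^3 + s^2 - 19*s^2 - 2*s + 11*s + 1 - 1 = 4*l^3 + l^2*(2 - 20*s) + l*(7*s^2 - 5*s - 2) + 9*s^3 - 18*s^2 + 9*s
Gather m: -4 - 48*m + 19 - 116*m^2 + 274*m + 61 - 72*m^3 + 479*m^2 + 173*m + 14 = -72*m^3 + 363*m^2 + 399*m + 90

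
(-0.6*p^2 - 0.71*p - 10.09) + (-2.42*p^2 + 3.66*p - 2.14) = -3.02*p^2 + 2.95*p - 12.23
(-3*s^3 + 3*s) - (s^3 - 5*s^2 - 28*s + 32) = -4*s^3 + 5*s^2 + 31*s - 32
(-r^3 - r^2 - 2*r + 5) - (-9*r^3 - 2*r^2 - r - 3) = 8*r^3 + r^2 - r + 8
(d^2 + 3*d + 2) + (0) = d^2 + 3*d + 2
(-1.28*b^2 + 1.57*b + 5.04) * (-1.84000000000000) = 2.3552*b^2 - 2.8888*b - 9.2736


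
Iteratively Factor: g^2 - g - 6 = (g + 2)*(g - 3)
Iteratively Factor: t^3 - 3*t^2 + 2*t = (t - 2)*(t^2 - t) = (t - 2)*(t - 1)*(t)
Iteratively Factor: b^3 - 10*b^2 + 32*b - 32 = (b - 4)*(b^2 - 6*b + 8) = (b - 4)^2*(b - 2)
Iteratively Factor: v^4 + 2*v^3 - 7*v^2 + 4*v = (v)*(v^3 + 2*v^2 - 7*v + 4) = v*(v - 1)*(v^2 + 3*v - 4) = v*(v - 1)*(v + 4)*(v - 1)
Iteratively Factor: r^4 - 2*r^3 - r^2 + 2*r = (r + 1)*(r^3 - 3*r^2 + 2*r) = (r - 1)*(r + 1)*(r^2 - 2*r) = r*(r - 1)*(r + 1)*(r - 2)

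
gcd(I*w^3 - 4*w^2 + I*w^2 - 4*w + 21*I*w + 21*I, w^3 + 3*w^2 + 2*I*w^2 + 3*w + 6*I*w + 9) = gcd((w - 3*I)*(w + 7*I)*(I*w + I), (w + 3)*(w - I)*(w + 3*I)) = 1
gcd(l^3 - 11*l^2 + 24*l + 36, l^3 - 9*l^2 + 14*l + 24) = l^2 - 5*l - 6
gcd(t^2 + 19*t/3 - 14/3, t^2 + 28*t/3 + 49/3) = t + 7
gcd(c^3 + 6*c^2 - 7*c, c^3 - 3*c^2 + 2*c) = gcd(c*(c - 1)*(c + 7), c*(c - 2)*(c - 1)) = c^2 - c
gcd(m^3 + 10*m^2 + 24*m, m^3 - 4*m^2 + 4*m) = m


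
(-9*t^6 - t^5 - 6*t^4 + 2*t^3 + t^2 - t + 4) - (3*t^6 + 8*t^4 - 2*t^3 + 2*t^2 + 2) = -12*t^6 - t^5 - 14*t^4 + 4*t^3 - t^2 - t + 2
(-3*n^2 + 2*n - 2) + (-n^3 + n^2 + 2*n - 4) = -n^3 - 2*n^2 + 4*n - 6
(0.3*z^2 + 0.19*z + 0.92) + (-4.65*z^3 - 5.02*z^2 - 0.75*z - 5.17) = -4.65*z^3 - 4.72*z^2 - 0.56*z - 4.25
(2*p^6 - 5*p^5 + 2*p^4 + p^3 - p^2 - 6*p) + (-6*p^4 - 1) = 2*p^6 - 5*p^5 - 4*p^4 + p^3 - p^2 - 6*p - 1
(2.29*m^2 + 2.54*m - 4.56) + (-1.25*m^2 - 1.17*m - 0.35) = 1.04*m^2 + 1.37*m - 4.91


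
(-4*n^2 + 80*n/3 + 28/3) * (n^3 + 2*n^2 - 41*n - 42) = -4*n^5 + 56*n^4/3 + 680*n^3/3 - 2720*n^2/3 - 4508*n/3 - 392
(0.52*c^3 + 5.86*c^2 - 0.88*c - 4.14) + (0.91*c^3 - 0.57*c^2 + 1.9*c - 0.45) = 1.43*c^3 + 5.29*c^2 + 1.02*c - 4.59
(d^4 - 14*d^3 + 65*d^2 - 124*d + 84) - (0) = d^4 - 14*d^3 + 65*d^2 - 124*d + 84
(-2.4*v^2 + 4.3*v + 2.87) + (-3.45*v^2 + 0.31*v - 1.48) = -5.85*v^2 + 4.61*v + 1.39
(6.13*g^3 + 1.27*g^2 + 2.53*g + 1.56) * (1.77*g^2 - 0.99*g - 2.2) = 10.8501*g^5 - 3.8208*g^4 - 10.2652*g^3 - 2.5375*g^2 - 7.1104*g - 3.432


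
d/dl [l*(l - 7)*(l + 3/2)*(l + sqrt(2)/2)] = 4*l^3 - 33*l^2/2 + 3*sqrt(2)*l^2/2 - 21*l - 11*sqrt(2)*l/2 - 21*sqrt(2)/4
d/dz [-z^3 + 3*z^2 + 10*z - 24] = -3*z^2 + 6*z + 10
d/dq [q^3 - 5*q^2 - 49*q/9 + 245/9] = 3*q^2 - 10*q - 49/9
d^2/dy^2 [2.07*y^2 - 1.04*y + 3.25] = 4.14000000000000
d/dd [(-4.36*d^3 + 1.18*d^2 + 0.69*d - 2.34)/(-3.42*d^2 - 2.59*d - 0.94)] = (14.9112*d^4 + 22.5848*d^3 + 11.5988*d^2 - 18.224*d - 6.7092)/(11.6964*d^4 + 17.7156*d^3 + 13.1377*d^2 + 4.8692*d + 0.8836)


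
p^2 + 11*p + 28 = (p + 4)*(p + 7)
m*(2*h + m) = 2*h*m + m^2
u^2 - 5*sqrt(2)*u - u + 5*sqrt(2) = (u - 1)*(u - 5*sqrt(2))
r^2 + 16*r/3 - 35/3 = (r - 5/3)*(r + 7)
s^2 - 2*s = s*(s - 2)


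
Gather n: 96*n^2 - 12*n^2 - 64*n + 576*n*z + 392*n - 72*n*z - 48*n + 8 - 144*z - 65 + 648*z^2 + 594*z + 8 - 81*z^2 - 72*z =84*n^2 + n*(504*z + 280) + 567*z^2 + 378*z - 49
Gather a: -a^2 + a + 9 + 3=-a^2 + a + 12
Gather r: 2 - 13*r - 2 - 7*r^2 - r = -7*r^2 - 14*r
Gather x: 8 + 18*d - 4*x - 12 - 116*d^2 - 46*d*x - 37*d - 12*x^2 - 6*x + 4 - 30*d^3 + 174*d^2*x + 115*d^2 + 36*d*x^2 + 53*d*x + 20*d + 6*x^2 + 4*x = -30*d^3 - d^2 + d + x^2*(36*d - 6) + x*(174*d^2 + 7*d - 6)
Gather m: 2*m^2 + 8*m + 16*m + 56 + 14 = 2*m^2 + 24*m + 70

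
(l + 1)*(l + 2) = l^2 + 3*l + 2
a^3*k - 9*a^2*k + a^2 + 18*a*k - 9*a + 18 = (a - 6)*(a - 3)*(a*k + 1)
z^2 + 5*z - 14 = (z - 2)*(z + 7)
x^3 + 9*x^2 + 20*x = x*(x + 4)*(x + 5)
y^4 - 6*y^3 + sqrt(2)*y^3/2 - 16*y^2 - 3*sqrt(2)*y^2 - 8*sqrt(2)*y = y*(y - 8)*(y + 2)*(y + sqrt(2)/2)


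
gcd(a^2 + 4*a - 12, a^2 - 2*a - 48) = a + 6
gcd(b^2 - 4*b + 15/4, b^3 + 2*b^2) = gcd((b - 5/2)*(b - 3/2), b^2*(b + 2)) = 1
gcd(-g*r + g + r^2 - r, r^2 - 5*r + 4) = r - 1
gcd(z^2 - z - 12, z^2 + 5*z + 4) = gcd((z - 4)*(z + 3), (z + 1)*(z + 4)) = 1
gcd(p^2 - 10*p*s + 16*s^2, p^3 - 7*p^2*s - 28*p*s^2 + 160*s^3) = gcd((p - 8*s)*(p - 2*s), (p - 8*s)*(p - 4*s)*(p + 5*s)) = p - 8*s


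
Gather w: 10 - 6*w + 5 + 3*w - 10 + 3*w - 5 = 0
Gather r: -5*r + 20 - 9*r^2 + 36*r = -9*r^2 + 31*r + 20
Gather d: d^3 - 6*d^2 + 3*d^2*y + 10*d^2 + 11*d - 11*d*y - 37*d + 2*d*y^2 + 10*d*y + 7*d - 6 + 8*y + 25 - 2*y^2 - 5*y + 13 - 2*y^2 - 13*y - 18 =d^3 + d^2*(3*y + 4) + d*(2*y^2 - y - 19) - 4*y^2 - 10*y + 14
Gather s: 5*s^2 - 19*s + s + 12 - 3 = 5*s^2 - 18*s + 9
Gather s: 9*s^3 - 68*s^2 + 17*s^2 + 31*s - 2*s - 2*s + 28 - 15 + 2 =9*s^3 - 51*s^2 + 27*s + 15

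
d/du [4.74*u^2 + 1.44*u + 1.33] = 9.48*u + 1.44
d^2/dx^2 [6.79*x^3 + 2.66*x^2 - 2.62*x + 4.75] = 40.74*x + 5.32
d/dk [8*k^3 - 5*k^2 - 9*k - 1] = 24*k^2 - 10*k - 9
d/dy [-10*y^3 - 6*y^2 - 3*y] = -30*y^2 - 12*y - 3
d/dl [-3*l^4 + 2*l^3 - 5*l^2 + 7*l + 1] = -12*l^3 + 6*l^2 - 10*l + 7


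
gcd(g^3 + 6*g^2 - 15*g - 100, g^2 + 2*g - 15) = g + 5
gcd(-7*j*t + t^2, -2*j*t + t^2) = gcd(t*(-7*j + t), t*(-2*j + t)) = t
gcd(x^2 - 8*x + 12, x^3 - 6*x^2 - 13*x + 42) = x - 2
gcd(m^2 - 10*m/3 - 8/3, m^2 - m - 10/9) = m + 2/3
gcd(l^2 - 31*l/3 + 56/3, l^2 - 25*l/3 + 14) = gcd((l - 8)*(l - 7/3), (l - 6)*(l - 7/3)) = l - 7/3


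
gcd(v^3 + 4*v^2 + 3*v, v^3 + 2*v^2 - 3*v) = v^2 + 3*v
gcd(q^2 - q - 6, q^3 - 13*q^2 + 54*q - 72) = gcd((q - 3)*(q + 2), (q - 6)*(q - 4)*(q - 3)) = q - 3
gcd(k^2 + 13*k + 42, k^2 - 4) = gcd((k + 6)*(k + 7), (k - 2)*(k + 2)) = 1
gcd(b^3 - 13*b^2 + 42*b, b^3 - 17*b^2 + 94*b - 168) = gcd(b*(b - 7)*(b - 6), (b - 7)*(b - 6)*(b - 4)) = b^2 - 13*b + 42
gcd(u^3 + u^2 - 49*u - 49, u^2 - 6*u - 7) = u^2 - 6*u - 7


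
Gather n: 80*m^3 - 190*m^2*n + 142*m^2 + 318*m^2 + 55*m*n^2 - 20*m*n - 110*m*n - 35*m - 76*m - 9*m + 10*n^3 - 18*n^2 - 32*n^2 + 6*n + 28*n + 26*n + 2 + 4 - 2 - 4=80*m^3 + 460*m^2 - 120*m + 10*n^3 + n^2*(55*m - 50) + n*(-190*m^2 - 130*m + 60)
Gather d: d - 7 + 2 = d - 5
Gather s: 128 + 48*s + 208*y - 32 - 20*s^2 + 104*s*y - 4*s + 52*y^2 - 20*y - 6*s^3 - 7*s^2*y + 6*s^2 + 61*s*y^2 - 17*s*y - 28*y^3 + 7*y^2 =-6*s^3 + s^2*(-7*y - 14) + s*(61*y^2 + 87*y + 44) - 28*y^3 + 59*y^2 + 188*y + 96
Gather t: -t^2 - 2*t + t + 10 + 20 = -t^2 - t + 30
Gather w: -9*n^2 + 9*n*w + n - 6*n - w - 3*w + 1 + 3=-9*n^2 - 5*n + w*(9*n - 4) + 4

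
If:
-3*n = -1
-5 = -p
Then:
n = 1/3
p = 5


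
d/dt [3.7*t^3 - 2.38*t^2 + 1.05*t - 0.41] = 11.1*t^2 - 4.76*t + 1.05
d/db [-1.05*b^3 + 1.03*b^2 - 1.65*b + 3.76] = -3.15*b^2 + 2.06*b - 1.65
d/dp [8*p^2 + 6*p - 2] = 16*p + 6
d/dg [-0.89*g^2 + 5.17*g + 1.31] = 5.17 - 1.78*g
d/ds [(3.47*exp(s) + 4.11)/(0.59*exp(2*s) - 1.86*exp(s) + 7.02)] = (-2.0473*exp(2*s) - 4.8498*exp(s) + 32.004)*exp(s)/(0.3481*exp(4*s) - 2.1948*exp(3*s) + 11.7432*exp(2*s) - 26.1144*exp(s) + 49.2804)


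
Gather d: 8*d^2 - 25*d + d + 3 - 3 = 8*d^2 - 24*d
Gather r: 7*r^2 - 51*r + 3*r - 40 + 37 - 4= 7*r^2 - 48*r - 7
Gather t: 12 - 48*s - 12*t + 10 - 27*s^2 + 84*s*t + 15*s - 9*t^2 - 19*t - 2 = -27*s^2 - 33*s - 9*t^2 + t*(84*s - 31) + 20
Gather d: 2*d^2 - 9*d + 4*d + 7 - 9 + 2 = 2*d^2 - 5*d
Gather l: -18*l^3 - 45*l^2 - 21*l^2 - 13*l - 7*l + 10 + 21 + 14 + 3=-18*l^3 - 66*l^2 - 20*l + 48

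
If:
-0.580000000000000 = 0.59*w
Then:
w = -0.98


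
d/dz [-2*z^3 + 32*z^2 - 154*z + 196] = -6*z^2 + 64*z - 154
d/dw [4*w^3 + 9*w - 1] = 12*w^2 + 9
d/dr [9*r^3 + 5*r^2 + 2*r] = 27*r^2 + 10*r + 2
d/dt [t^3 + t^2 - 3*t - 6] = 3*t^2 + 2*t - 3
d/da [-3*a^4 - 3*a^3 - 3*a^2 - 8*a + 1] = -12*a^3 - 9*a^2 - 6*a - 8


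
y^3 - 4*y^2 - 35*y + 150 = (y - 5)^2*(y + 6)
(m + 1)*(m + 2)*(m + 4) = m^3 + 7*m^2 + 14*m + 8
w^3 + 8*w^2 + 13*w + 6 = (w + 1)^2*(w + 6)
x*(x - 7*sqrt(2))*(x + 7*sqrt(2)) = x^3 - 98*x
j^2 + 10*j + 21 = (j + 3)*(j + 7)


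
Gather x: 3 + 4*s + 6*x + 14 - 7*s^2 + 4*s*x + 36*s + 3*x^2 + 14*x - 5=-7*s^2 + 40*s + 3*x^2 + x*(4*s + 20) + 12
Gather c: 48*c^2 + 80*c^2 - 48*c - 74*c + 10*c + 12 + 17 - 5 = 128*c^2 - 112*c + 24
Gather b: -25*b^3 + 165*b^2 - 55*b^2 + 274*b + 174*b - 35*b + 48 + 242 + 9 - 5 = -25*b^3 + 110*b^2 + 413*b + 294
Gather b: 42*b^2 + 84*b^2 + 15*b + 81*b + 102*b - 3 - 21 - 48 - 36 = 126*b^2 + 198*b - 108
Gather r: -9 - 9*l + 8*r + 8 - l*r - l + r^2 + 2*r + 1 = -10*l + r^2 + r*(10 - l)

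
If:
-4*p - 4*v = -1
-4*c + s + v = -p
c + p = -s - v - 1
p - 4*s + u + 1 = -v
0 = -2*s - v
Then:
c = -1/5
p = -37/20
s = -21/20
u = -109/20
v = 21/10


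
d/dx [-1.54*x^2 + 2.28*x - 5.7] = 2.28 - 3.08*x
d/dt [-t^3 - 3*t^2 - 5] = 3*t*(-t - 2)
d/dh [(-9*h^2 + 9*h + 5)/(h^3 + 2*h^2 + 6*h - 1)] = (9*h^4 - 18*h^3 - 87*h^2 - 2*h - 39)/(h^6 + 4*h^5 + 16*h^4 + 22*h^3 + 32*h^2 - 12*h + 1)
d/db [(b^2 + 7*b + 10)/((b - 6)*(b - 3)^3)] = 2*(-b^3 - 9*b^2 + 40*b + 168)/(b^6 - 24*b^5 + 234*b^4 - 1188*b^3 + 3321*b^2 - 4860*b + 2916)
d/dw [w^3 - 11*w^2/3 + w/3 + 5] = 3*w^2 - 22*w/3 + 1/3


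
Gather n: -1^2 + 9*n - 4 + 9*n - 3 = 18*n - 8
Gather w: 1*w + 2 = w + 2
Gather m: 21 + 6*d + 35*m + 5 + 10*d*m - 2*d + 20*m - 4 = 4*d + m*(10*d + 55) + 22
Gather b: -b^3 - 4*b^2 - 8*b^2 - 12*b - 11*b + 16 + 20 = -b^3 - 12*b^2 - 23*b + 36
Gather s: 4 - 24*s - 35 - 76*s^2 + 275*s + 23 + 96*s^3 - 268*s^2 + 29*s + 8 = 96*s^3 - 344*s^2 + 280*s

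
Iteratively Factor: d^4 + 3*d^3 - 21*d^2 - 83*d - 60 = (d - 5)*(d^3 + 8*d^2 + 19*d + 12) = (d - 5)*(d + 3)*(d^2 + 5*d + 4) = (d - 5)*(d + 1)*(d + 3)*(d + 4)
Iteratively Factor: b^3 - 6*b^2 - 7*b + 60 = (b - 4)*(b^2 - 2*b - 15) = (b - 4)*(b + 3)*(b - 5)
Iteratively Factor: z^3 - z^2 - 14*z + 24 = (z + 4)*(z^2 - 5*z + 6) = (z - 2)*(z + 4)*(z - 3)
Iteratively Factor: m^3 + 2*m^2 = (m)*(m^2 + 2*m) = m^2*(m + 2)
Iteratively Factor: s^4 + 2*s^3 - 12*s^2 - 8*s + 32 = (s - 2)*(s^3 + 4*s^2 - 4*s - 16) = (s - 2)*(s + 2)*(s^2 + 2*s - 8) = (s - 2)^2*(s + 2)*(s + 4)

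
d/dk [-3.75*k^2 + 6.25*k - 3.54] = 6.25 - 7.5*k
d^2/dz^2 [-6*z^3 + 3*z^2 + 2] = 6 - 36*z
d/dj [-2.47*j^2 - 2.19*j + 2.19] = -4.94*j - 2.19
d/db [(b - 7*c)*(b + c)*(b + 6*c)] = 3*b^2 - 43*c^2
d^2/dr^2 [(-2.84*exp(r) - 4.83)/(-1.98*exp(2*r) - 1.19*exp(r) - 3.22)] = (11.133936*exp(4*r) + 69.05052*exp(3*r) - 74.498886*exp(2*r) - 127.219141*exp(r) + 10.938662)*exp(r)/(7.762392*exp(6*r) + 13.995828*exp(5*r) + 46.282698*exp(4*r) + 47.206943*exp(3*r) + 75.267822*exp(2*r) + 37.015188*exp(r) + 33.386248)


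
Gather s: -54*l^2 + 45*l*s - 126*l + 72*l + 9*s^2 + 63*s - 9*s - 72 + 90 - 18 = -54*l^2 - 54*l + 9*s^2 + s*(45*l + 54)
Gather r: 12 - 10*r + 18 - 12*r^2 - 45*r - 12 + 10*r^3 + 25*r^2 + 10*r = 10*r^3 + 13*r^2 - 45*r + 18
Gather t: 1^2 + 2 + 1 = 4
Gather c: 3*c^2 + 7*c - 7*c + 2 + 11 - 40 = 3*c^2 - 27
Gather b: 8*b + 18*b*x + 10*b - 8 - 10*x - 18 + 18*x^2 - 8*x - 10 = b*(18*x + 18) + 18*x^2 - 18*x - 36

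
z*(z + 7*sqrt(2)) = z^2 + 7*sqrt(2)*z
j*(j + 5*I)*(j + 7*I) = j^3 + 12*I*j^2 - 35*j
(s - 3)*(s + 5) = s^2 + 2*s - 15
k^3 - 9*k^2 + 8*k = k*(k - 8)*(k - 1)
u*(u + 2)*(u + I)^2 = u^4 + 2*u^3 + 2*I*u^3 - u^2 + 4*I*u^2 - 2*u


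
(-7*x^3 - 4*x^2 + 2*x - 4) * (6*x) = -42*x^4 - 24*x^3 + 12*x^2 - 24*x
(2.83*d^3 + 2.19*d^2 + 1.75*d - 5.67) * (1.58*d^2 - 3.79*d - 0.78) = 4.4714*d^5 - 7.2655*d^4 - 7.7425*d^3 - 17.2993*d^2 + 20.1243*d + 4.4226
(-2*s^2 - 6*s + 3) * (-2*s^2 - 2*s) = 4*s^4 + 16*s^3 + 6*s^2 - 6*s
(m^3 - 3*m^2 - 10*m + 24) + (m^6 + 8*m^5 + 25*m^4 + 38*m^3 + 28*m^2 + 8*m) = m^6 + 8*m^5 + 25*m^4 + 39*m^3 + 25*m^2 - 2*m + 24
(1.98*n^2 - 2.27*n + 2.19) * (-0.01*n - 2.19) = -0.0198*n^3 - 4.3135*n^2 + 4.9494*n - 4.7961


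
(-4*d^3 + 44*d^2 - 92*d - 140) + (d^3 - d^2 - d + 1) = -3*d^3 + 43*d^2 - 93*d - 139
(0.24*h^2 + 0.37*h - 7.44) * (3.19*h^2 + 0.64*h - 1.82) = 0.7656*h^4 + 1.3339*h^3 - 23.9336*h^2 - 5.435*h + 13.5408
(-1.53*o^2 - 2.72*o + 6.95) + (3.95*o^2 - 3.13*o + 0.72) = 2.42*o^2 - 5.85*o + 7.67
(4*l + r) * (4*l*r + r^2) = 16*l^2*r + 8*l*r^2 + r^3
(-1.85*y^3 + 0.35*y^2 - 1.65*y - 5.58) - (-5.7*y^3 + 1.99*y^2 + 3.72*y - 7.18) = 3.85*y^3 - 1.64*y^2 - 5.37*y + 1.6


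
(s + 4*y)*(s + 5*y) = s^2 + 9*s*y + 20*y^2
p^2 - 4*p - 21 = (p - 7)*(p + 3)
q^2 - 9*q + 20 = (q - 5)*(q - 4)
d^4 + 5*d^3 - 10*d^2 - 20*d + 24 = (d - 2)*(d - 1)*(d + 2)*(d + 6)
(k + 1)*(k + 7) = k^2 + 8*k + 7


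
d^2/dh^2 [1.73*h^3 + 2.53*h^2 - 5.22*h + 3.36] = 10.38*h + 5.06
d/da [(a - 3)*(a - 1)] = 2*a - 4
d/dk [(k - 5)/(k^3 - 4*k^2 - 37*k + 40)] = (k^3 - 4*k^2 - 37*k + (k - 5)*(-3*k^2 + 8*k + 37) + 40)/(k^3 - 4*k^2 - 37*k + 40)^2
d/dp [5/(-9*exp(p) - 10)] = 45*exp(p)/(9*exp(p) + 10)^2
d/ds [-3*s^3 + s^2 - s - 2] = -9*s^2 + 2*s - 1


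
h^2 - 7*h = h*(h - 7)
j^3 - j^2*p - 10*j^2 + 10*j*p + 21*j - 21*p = (j - 7)*(j - 3)*(j - p)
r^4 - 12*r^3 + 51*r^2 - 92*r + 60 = (r - 5)*(r - 3)*(r - 2)^2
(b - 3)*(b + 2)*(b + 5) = b^3 + 4*b^2 - 11*b - 30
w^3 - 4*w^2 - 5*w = w*(w - 5)*(w + 1)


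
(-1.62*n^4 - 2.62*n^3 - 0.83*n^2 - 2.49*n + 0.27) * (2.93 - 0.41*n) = 0.6642*n^5 - 3.6724*n^4 - 7.3363*n^3 - 1.411*n^2 - 7.4064*n + 0.7911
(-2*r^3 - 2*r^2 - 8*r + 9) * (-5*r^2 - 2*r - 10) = 10*r^5 + 14*r^4 + 64*r^3 - 9*r^2 + 62*r - 90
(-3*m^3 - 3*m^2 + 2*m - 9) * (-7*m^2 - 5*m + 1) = 21*m^5 + 36*m^4 - 2*m^3 + 50*m^2 + 47*m - 9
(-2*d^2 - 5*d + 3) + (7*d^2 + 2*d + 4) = 5*d^2 - 3*d + 7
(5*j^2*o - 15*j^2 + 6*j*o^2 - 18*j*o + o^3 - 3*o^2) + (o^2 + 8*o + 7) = 5*j^2*o - 15*j^2 + 6*j*o^2 - 18*j*o + o^3 - 2*o^2 + 8*o + 7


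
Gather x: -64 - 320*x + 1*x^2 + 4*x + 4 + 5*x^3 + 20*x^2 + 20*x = 5*x^3 + 21*x^2 - 296*x - 60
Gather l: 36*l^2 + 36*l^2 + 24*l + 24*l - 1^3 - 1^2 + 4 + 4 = 72*l^2 + 48*l + 6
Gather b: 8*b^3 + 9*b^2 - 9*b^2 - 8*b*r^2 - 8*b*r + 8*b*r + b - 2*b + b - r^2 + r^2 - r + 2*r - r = 8*b^3 - 8*b*r^2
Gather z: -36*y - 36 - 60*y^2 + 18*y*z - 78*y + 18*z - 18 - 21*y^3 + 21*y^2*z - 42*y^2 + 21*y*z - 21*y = -21*y^3 - 102*y^2 - 135*y + z*(21*y^2 + 39*y + 18) - 54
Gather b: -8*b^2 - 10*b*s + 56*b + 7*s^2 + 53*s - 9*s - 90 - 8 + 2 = -8*b^2 + b*(56 - 10*s) + 7*s^2 + 44*s - 96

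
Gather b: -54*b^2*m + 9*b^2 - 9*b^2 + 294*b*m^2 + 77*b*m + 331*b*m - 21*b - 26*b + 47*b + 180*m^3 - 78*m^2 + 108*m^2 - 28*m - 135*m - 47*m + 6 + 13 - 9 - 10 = -54*b^2*m + b*(294*m^2 + 408*m) + 180*m^3 + 30*m^2 - 210*m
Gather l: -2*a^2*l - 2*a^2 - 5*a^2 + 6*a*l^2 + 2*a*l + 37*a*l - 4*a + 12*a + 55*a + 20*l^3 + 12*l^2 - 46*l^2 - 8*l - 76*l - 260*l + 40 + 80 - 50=-7*a^2 + 63*a + 20*l^3 + l^2*(6*a - 34) + l*(-2*a^2 + 39*a - 344) + 70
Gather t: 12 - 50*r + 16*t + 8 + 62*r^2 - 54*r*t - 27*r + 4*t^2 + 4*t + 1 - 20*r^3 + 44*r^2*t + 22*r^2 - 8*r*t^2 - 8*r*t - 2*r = -20*r^3 + 84*r^2 - 79*r + t^2*(4 - 8*r) + t*(44*r^2 - 62*r + 20) + 21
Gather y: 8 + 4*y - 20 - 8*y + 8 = -4*y - 4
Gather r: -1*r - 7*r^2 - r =-7*r^2 - 2*r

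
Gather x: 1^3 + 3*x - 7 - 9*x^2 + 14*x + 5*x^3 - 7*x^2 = 5*x^3 - 16*x^2 + 17*x - 6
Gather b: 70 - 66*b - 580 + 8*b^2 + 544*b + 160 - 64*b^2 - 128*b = -56*b^2 + 350*b - 350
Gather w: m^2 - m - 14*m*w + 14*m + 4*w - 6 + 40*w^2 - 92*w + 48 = m^2 + 13*m + 40*w^2 + w*(-14*m - 88) + 42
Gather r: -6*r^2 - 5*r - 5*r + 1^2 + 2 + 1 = -6*r^2 - 10*r + 4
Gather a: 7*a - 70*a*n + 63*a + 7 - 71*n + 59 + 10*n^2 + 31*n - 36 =a*(70 - 70*n) + 10*n^2 - 40*n + 30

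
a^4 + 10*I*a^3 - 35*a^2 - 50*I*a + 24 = (a + I)*(a + 2*I)*(a + 3*I)*(a + 4*I)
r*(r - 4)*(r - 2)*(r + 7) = r^4 + r^3 - 34*r^2 + 56*r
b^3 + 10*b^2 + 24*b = b*(b + 4)*(b + 6)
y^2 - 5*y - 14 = (y - 7)*(y + 2)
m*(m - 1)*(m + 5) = m^3 + 4*m^2 - 5*m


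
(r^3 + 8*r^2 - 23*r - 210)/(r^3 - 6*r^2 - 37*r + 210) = (r + 7)/(r - 7)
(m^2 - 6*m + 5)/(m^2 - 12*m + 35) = (m - 1)/(m - 7)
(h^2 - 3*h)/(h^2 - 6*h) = (h - 3)/(h - 6)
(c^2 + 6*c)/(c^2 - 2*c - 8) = c*(c + 6)/(c^2 - 2*c - 8)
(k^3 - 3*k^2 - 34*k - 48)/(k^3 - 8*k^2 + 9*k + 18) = (k^3 - 3*k^2 - 34*k - 48)/(k^3 - 8*k^2 + 9*k + 18)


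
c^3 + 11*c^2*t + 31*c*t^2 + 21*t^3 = (c + t)*(c + 3*t)*(c + 7*t)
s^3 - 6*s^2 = s^2*(s - 6)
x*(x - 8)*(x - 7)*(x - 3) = x^4 - 18*x^3 + 101*x^2 - 168*x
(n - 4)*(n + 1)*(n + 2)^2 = n^4 + n^3 - 12*n^2 - 28*n - 16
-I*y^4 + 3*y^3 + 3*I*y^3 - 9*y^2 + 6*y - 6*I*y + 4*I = (y - 2)*(y + I)*(y + 2*I)*(-I*y + I)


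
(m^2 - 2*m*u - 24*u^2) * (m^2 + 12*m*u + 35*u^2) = m^4 + 10*m^3*u - 13*m^2*u^2 - 358*m*u^3 - 840*u^4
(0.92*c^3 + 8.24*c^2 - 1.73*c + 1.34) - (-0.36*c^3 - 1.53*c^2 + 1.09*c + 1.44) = 1.28*c^3 + 9.77*c^2 - 2.82*c - 0.0999999999999999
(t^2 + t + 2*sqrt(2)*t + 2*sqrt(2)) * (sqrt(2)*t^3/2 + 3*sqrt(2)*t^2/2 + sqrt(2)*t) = sqrt(2)*t^5/2 + 2*t^4 + 2*sqrt(2)*t^4 + 5*sqrt(2)*t^3/2 + 8*t^3 + sqrt(2)*t^2 + 10*t^2 + 4*t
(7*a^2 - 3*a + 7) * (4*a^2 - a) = 28*a^4 - 19*a^3 + 31*a^2 - 7*a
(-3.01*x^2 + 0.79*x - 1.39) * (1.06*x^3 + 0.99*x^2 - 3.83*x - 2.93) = -3.1906*x^5 - 2.1425*x^4 + 10.837*x^3 + 4.4175*x^2 + 3.009*x + 4.0727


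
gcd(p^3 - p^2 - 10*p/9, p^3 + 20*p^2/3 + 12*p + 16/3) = p + 2/3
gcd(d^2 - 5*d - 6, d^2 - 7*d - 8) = d + 1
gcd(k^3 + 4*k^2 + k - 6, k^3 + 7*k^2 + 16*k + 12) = k^2 + 5*k + 6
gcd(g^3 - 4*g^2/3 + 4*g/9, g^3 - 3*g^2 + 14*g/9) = g^2 - 2*g/3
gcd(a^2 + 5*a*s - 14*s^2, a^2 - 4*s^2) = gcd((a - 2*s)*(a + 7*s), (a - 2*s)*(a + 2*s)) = -a + 2*s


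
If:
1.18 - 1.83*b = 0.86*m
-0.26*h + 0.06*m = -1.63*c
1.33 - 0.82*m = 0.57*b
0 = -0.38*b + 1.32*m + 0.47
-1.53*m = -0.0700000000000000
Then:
No Solution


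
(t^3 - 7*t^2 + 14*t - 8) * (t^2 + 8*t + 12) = t^5 + t^4 - 30*t^3 + 20*t^2 + 104*t - 96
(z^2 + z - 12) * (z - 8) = z^3 - 7*z^2 - 20*z + 96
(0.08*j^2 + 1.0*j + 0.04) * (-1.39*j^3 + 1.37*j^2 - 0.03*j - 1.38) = -0.1112*j^5 - 1.2804*j^4 + 1.312*j^3 - 0.0856*j^2 - 1.3812*j - 0.0552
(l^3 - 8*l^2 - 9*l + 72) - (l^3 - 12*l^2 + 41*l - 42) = 4*l^2 - 50*l + 114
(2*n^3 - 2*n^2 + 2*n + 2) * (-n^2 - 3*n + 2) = -2*n^5 - 4*n^4 + 8*n^3 - 12*n^2 - 2*n + 4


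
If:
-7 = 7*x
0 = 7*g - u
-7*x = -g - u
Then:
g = -7/8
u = -49/8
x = -1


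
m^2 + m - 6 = (m - 2)*(m + 3)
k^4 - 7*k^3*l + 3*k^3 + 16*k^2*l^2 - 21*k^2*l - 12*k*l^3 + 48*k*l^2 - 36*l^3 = (k + 3)*(k - 3*l)*(k - 2*l)^2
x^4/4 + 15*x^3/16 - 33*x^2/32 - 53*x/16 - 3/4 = (x/4 + 1)*(x - 2)*(x + 1/4)*(x + 3/2)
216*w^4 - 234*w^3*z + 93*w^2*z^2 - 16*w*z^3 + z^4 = (-6*w + z)*(-4*w + z)*(-3*w + z)^2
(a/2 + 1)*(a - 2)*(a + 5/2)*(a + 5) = a^4/2 + 15*a^3/4 + 17*a^2/4 - 15*a - 25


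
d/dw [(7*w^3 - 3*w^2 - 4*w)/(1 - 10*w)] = (-140*w^3 + 51*w^2 - 6*w - 4)/(100*w^2 - 20*w + 1)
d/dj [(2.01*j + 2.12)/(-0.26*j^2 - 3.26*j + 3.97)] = (0.5226*j^2 + 1.1024*j + 14.8909)/(0.0676*j^4 + 1.6952*j^3 + 8.5632*j^2 - 25.8844*j + 15.7609)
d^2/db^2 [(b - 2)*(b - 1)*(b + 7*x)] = 6*b + 14*x - 6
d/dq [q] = 1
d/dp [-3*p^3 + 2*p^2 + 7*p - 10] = -9*p^2 + 4*p + 7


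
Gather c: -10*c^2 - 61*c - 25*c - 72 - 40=-10*c^2 - 86*c - 112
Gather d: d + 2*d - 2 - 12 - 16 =3*d - 30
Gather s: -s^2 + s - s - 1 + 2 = 1 - s^2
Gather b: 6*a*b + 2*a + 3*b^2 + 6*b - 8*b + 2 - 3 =2*a + 3*b^2 + b*(6*a - 2) - 1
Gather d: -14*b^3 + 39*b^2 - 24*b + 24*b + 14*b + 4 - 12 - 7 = -14*b^3 + 39*b^2 + 14*b - 15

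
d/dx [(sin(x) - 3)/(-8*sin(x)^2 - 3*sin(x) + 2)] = (8*sin(x)^2 - 48*sin(x) - 7)*cos(x)/(8*sin(x)^2 + 3*sin(x) - 2)^2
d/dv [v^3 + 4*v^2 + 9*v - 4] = 3*v^2 + 8*v + 9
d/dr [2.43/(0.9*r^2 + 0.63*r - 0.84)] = (-4.374*r - 1.5309)/(0.9*r^2 + 0.63*r - 0.84)^2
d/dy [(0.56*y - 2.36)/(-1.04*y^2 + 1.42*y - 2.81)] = (0.5824*y^2 - 4.9088*y + 1.7776)/(1.0816*y^4 - 2.9536*y^3 + 7.8612*y^2 - 7.9804*y + 7.8961)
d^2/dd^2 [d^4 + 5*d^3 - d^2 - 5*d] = 12*d^2 + 30*d - 2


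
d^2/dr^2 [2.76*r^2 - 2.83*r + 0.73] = 5.52000000000000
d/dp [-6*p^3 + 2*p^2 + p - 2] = -18*p^2 + 4*p + 1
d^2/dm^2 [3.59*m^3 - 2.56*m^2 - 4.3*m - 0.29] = 21.54*m - 5.12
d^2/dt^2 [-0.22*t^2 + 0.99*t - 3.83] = -0.440000000000000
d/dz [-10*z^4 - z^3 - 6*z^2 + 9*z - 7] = -40*z^3 - 3*z^2 - 12*z + 9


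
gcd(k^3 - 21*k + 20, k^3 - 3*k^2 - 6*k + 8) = k^2 - 5*k + 4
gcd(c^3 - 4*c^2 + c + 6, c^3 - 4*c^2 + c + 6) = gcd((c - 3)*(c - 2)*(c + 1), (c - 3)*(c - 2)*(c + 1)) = c^3 - 4*c^2 + c + 6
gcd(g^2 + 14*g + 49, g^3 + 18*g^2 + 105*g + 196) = g^2 + 14*g + 49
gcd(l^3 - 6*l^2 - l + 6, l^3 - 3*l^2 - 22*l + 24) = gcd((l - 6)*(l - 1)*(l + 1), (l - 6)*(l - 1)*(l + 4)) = l^2 - 7*l + 6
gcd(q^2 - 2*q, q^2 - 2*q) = q^2 - 2*q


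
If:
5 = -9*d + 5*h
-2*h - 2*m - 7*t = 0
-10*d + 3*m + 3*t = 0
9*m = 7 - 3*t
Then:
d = 5/46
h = 55/46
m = 68/69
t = -43/69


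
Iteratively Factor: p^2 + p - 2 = (p + 2)*(p - 1)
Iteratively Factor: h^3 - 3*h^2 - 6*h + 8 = (h - 4)*(h^2 + h - 2) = (h - 4)*(h - 1)*(h + 2)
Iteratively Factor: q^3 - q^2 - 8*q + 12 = (q - 2)*(q^2 + q - 6) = (q - 2)^2*(q + 3)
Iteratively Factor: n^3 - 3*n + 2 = (n + 2)*(n^2 - 2*n + 1) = (n - 1)*(n + 2)*(n - 1)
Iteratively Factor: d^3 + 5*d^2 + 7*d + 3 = (d + 1)*(d^2 + 4*d + 3) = (d + 1)^2*(d + 3)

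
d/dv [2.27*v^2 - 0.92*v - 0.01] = 4.54*v - 0.92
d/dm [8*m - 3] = 8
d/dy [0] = 0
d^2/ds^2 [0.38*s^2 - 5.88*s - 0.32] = 0.760000000000000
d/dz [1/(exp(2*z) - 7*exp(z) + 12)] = (7 - 2*exp(z))*exp(z)/(exp(2*z) - 7*exp(z) + 12)^2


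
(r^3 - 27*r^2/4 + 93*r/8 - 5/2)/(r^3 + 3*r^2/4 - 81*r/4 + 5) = (r - 5/2)/(r + 5)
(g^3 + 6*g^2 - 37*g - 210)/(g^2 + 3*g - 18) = (g^3 + 6*g^2 - 37*g - 210)/(g^2 + 3*g - 18)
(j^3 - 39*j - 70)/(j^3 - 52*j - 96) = (-j^3 + 39*j + 70)/(-j^3 + 52*j + 96)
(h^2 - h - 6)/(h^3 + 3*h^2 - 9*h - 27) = (h + 2)/(h^2 + 6*h + 9)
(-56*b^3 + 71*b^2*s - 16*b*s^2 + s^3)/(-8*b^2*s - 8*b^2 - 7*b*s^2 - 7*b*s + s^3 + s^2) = (7*b^2 - 8*b*s + s^2)/(b*s + b + s^2 + s)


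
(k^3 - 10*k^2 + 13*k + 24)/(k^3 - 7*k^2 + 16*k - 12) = (k^2 - 7*k - 8)/(k^2 - 4*k + 4)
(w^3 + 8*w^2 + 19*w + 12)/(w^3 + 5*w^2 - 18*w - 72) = (w^2 + 5*w + 4)/(w^2 + 2*w - 24)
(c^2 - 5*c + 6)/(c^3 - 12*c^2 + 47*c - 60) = (c - 2)/(c^2 - 9*c + 20)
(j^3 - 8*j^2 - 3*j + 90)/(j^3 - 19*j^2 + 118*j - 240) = (j + 3)/(j - 8)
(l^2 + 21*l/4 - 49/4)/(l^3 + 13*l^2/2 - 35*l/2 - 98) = (4*l - 7)/(2*(2*l^2 - l - 28))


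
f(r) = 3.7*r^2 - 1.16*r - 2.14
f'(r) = 7.4*r - 1.16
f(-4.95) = 94.26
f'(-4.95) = -37.79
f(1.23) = 2.03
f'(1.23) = 7.94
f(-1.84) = 12.52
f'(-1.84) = -14.78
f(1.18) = 1.64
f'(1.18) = 7.57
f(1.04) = 0.66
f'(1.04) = 6.54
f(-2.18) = 17.97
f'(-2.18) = -17.29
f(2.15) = 12.47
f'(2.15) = 14.75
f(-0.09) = -2.01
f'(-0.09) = -1.83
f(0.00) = -2.14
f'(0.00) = -1.16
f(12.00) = 516.74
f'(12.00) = 87.64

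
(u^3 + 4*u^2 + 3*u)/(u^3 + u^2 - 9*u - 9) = u/(u - 3)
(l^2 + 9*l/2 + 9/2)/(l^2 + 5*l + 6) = (l + 3/2)/(l + 2)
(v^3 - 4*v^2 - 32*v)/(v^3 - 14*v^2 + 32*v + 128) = v*(v + 4)/(v^2 - 6*v - 16)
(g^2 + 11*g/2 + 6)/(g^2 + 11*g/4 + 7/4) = 2*(2*g^2 + 11*g + 12)/(4*g^2 + 11*g + 7)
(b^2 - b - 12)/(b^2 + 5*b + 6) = (b - 4)/(b + 2)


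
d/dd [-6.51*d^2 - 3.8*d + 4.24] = -13.02*d - 3.8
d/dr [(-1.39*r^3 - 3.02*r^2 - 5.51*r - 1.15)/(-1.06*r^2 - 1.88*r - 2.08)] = (1.4734*r^4 + 5.2264*r^3 + 8.5106*r^2 + 10.1252*r + 9.2988)/(1.1236*r^4 + 3.9856*r^3 + 7.944*r^2 + 7.8208*r + 4.3264)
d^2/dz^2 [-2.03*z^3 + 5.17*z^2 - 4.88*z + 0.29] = 10.34 - 12.18*z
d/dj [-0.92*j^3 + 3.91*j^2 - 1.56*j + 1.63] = -2.76*j^2 + 7.82*j - 1.56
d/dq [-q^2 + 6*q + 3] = 6 - 2*q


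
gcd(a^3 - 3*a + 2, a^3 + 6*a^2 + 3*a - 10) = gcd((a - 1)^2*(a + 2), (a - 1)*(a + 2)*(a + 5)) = a^2 + a - 2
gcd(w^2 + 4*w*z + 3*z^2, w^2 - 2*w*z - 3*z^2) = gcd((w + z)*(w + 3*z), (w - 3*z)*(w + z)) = w + z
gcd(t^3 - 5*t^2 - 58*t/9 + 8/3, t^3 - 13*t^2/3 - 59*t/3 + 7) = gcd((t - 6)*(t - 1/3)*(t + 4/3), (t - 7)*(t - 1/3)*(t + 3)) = t - 1/3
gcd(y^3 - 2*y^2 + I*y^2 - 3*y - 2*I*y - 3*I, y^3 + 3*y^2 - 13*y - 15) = y^2 - 2*y - 3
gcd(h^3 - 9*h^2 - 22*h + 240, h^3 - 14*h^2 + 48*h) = h^2 - 14*h + 48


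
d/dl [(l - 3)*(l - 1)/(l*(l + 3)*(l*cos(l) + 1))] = (l*(l - 3)*(l - 1)*(l + 3)*(l*sin(l) - cos(l)) - l*(l - 3)*(l - 1)*(l*cos(l) + 1) + 2*l*(l - 2)*(l + 3)*(l*cos(l) + 1) - (l - 3)*(l - 1)*(l + 3)*(l*cos(l) + 1))/(l^2*(l + 3)^2*(l*cos(l) + 1)^2)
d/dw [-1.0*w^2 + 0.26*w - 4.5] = 0.26 - 2.0*w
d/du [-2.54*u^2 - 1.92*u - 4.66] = -5.08*u - 1.92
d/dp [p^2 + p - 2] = 2*p + 1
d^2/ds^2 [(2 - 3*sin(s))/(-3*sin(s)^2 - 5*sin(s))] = (-27*sin(s)^2 + 117*sin(s) + 144 - 58/sin(s) - 180/sin(s)^2 - 100/sin(s)^3)/(3*sin(s) + 5)^3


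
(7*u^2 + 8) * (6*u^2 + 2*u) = 42*u^4 + 14*u^3 + 48*u^2 + 16*u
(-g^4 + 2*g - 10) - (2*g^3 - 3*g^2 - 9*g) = -g^4 - 2*g^3 + 3*g^2 + 11*g - 10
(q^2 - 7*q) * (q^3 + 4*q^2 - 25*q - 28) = q^5 - 3*q^4 - 53*q^3 + 147*q^2 + 196*q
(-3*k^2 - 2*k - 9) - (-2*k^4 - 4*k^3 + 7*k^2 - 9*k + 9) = 2*k^4 + 4*k^3 - 10*k^2 + 7*k - 18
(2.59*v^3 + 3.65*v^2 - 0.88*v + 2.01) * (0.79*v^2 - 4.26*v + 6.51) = 2.0461*v^5 - 8.1499*v^4 + 0.616699999999998*v^3 + 29.0982*v^2 - 14.2914*v + 13.0851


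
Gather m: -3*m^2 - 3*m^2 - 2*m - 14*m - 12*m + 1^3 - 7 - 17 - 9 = -6*m^2 - 28*m - 32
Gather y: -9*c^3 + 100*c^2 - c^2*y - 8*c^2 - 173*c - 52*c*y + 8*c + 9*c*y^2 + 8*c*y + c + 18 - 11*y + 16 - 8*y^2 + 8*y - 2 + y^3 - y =-9*c^3 + 92*c^2 - 164*c + y^3 + y^2*(9*c - 8) + y*(-c^2 - 44*c - 4) + 32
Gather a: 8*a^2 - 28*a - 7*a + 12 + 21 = 8*a^2 - 35*a + 33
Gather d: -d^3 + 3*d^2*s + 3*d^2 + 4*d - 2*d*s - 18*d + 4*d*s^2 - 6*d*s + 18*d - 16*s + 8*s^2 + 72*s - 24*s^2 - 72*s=-d^3 + d^2*(3*s + 3) + d*(4*s^2 - 8*s + 4) - 16*s^2 - 16*s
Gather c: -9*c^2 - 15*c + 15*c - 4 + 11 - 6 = 1 - 9*c^2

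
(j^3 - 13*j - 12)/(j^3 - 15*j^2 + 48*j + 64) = (j^2 - j - 12)/(j^2 - 16*j + 64)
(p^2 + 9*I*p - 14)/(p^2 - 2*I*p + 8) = (p + 7*I)/(p - 4*I)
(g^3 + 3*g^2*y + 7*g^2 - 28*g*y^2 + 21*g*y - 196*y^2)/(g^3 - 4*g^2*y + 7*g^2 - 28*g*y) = (g + 7*y)/g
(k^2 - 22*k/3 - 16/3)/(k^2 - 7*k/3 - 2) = (k - 8)/(k - 3)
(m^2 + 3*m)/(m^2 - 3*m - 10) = m*(m + 3)/(m^2 - 3*m - 10)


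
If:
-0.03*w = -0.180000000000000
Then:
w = 6.00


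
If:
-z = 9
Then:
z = -9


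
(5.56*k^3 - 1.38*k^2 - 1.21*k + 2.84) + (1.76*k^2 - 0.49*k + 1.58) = 5.56*k^3 + 0.38*k^2 - 1.7*k + 4.42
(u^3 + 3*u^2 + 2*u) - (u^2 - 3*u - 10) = u^3 + 2*u^2 + 5*u + 10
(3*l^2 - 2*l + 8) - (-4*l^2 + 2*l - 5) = 7*l^2 - 4*l + 13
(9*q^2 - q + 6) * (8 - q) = -9*q^3 + 73*q^2 - 14*q + 48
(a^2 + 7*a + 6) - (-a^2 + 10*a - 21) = 2*a^2 - 3*a + 27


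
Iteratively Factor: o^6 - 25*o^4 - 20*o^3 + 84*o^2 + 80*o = (o + 1)*(o^5 - o^4 - 24*o^3 + 4*o^2 + 80*o) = (o - 2)*(o + 1)*(o^4 + o^3 - 22*o^2 - 40*o) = (o - 2)*(o + 1)*(o + 2)*(o^3 - o^2 - 20*o) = (o - 2)*(o + 1)*(o + 2)*(o + 4)*(o^2 - 5*o) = o*(o - 2)*(o + 1)*(o + 2)*(o + 4)*(o - 5)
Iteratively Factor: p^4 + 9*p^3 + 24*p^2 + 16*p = (p + 4)*(p^3 + 5*p^2 + 4*p) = (p + 4)^2*(p^2 + p) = p*(p + 4)^2*(p + 1)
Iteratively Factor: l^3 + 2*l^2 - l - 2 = (l + 1)*(l^2 + l - 2) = (l + 1)*(l + 2)*(l - 1)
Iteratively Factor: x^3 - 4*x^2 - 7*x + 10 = (x - 5)*(x^2 + x - 2) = (x - 5)*(x - 1)*(x + 2)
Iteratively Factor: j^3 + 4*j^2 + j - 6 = (j + 2)*(j^2 + 2*j - 3) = (j + 2)*(j + 3)*(j - 1)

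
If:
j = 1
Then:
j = 1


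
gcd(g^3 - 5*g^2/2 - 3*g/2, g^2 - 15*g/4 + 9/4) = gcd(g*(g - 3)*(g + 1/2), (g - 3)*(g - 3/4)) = g - 3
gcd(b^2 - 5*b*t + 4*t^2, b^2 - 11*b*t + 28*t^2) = -b + 4*t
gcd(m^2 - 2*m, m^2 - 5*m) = m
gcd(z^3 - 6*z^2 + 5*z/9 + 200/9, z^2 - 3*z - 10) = z - 5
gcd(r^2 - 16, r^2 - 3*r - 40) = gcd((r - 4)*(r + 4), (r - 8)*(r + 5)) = 1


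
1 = 1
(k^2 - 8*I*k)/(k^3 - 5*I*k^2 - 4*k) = (-k + 8*I)/(-k^2 + 5*I*k + 4)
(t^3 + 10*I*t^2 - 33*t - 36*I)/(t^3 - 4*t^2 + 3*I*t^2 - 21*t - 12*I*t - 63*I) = (t^2 + 7*I*t - 12)/(t^2 - 4*t - 21)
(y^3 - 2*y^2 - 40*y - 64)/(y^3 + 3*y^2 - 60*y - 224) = (y + 2)/(y + 7)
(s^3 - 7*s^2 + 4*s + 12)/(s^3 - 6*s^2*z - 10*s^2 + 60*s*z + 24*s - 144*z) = (-s^2 + s + 2)/(-s^2 + 6*s*z + 4*s - 24*z)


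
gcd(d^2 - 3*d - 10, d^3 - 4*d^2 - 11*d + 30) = d - 5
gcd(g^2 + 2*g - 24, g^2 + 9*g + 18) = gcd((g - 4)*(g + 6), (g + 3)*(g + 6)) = g + 6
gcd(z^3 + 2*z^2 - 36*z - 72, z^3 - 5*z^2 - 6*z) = z - 6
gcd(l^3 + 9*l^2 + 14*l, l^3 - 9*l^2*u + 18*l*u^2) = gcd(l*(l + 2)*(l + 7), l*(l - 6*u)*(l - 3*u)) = l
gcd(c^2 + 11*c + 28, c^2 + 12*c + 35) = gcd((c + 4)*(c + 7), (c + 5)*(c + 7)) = c + 7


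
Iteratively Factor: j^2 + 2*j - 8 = (j - 2)*(j + 4)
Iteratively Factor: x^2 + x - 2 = (x - 1)*(x + 2)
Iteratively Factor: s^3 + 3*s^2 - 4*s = (s)*(s^2 + 3*s - 4) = s*(s + 4)*(s - 1)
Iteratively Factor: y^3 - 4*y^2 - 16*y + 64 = (y + 4)*(y^2 - 8*y + 16) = (y - 4)*(y + 4)*(y - 4)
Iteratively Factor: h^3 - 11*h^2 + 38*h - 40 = (h - 2)*(h^2 - 9*h + 20) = (h - 5)*(h - 2)*(h - 4)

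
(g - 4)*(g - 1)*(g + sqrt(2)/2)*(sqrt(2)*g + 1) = sqrt(2)*g^4 - 5*sqrt(2)*g^3 + 2*g^3 - 10*g^2 + 9*sqrt(2)*g^2/2 - 5*sqrt(2)*g/2 + 8*g + 2*sqrt(2)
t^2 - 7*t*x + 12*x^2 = (t - 4*x)*(t - 3*x)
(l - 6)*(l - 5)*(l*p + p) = l^3*p - 10*l^2*p + 19*l*p + 30*p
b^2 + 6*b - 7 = (b - 1)*(b + 7)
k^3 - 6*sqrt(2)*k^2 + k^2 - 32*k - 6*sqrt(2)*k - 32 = (k + 1)*(k - 8*sqrt(2))*(k + 2*sqrt(2))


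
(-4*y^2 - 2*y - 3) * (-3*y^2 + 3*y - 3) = 12*y^4 - 6*y^3 + 15*y^2 - 3*y + 9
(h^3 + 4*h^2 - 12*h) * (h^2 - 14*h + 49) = h^5 - 10*h^4 - 19*h^3 + 364*h^2 - 588*h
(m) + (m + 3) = 2*m + 3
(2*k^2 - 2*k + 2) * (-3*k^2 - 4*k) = -6*k^4 - 2*k^3 + 2*k^2 - 8*k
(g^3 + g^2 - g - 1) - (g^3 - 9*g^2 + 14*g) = 10*g^2 - 15*g - 1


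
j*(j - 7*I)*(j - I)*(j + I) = j^4 - 7*I*j^3 + j^2 - 7*I*j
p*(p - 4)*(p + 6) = p^3 + 2*p^2 - 24*p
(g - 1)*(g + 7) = g^2 + 6*g - 7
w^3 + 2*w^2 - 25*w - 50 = (w - 5)*(w + 2)*(w + 5)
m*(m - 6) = m^2 - 6*m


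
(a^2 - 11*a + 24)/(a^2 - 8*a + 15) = (a - 8)/(a - 5)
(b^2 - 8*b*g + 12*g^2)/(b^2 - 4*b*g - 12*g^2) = (b - 2*g)/(b + 2*g)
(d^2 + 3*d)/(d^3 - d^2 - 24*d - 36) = d/(d^2 - 4*d - 12)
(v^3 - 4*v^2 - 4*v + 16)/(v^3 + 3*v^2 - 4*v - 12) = (v - 4)/(v + 3)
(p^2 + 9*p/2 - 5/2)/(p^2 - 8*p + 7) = (2*p^2 + 9*p - 5)/(2*(p^2 - 8*p + 7))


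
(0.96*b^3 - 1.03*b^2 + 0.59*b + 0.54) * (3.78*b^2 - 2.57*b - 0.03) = 3.6288*b^5 - 6.3606*b^4 + 4.8485*b^3 + 0.5558*b^2 - 1.4055*b - 0.0162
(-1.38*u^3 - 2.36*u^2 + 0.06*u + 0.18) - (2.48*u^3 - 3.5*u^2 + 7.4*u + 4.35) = -3.86*u^3 + 1.14*u^2 - 7.34*u - 4.17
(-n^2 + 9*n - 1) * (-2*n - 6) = 2*n^3 - 12*n^2 - 52*n + 6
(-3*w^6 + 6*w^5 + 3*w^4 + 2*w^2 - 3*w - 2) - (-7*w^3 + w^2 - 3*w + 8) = -3*w^6 + 6*w^5 + 3*w^4 + 7*w^3 + w^2 - 10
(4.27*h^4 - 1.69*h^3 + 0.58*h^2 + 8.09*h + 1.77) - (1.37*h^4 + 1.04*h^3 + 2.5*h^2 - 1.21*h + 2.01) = 2.9*h^4 - 2.73*h^3 - 1.92*h^2 + 9.3*h - 0.24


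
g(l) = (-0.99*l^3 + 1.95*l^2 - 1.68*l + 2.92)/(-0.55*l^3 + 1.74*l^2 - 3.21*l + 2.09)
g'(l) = (-2.97*l^2 + 3.9*l - 1.68)/(-0.55*l^3 + 1.74*l^2 - 3.21*l + 2.09) + (1.65*l^2 - 3.48*l + 3.21)*(-0.99*l^3 + 1.95*l^2 - 1.68*l + 2.92)/(-0.55*l^3 + 1.74*l^2 - 3.21*l + 2.09)^2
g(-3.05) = 1.24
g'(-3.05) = -0.11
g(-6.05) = 1.47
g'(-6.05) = -0.05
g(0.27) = 1.93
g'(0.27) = 2.82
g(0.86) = 8.59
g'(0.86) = 44.35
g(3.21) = 1.78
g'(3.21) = 0.43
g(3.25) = 1.80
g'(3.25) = 0.40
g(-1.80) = 1.08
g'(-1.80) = -0.14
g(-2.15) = 1.13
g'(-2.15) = -0.14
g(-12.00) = 1.62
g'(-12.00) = -0.01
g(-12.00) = 1.62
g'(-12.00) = -0.01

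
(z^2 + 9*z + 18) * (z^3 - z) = z^5 + 9*z^4 + 17*z^3 - 9*z^2 - 18*z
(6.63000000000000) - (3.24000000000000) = 3.39000000000000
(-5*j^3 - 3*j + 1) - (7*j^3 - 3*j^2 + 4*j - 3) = -12*j^3 + 3*j^2 - 7*j + 4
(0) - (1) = -1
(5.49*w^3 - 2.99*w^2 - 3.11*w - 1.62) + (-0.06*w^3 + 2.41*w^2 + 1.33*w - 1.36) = 5.43*w^3 - 0.58*w^2 - 1.78*w - 2.98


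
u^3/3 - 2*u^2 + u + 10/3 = (u/3 + 1/3)*(u - 5)*(u - 2)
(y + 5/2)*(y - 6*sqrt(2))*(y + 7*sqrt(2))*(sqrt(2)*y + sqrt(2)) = sqrt(2)*y^4 + 2*y^3 + 7*sqrt(2)*y^3/2 - 163*sqrt(2)*y^2/2 + 7*y^2 - 294*sqrt(2)*y + 5*y - 210*sqrt(2)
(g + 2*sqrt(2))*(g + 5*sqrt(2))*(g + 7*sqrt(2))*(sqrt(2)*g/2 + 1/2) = sqrt(2)*g^4/2 + 29*g^3/2 + 66*sqrt(2)*g^2 + 199*g + 70*sqrt(2)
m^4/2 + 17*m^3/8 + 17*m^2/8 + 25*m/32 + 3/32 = (m/2 + 1/4)*(m + 1/4)*(m + 1/2)*(m + 3)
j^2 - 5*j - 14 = (j - 7)*(j + 2)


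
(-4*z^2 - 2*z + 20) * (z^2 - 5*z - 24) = -4*z^4 + 18*z^3 + 126*z^2 - 52*z - 480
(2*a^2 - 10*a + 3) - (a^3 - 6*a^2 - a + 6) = -a^3 + 8*a^2 - 9*a - 3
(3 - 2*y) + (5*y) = 3*y + 3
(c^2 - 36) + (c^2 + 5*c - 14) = 2*c^2 + 5*c - 50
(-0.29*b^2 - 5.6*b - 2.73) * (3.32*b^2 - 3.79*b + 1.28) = -0.9628*b^4 - 17.4929*b^3 + 11.7892*b^2 + 3.1787*b - 3.4944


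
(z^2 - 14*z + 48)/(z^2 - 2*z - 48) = (z - 6)/(z + 6)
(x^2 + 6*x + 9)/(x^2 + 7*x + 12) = (x + 3)/(x + 4)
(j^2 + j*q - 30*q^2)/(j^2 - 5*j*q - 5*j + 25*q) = (j + 6*q)/(j - 5)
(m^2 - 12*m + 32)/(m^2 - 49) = (m^2 - 12*m + 32)/(m^2 - 49)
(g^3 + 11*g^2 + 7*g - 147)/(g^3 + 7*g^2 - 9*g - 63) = (g + 7)/(g + 3)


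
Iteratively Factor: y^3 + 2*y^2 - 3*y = (y + 3)*(y^2 - y) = (y - 1)*(y + 3)*(y)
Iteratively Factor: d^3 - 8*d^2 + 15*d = (d - 5)*(d^2 - 3*d) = (d - 5)*(d - 3)*(d)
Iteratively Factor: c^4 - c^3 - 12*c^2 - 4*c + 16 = (c + 2)*(c^3 - 3*c^2 - 6*c + 8) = (c + 2)^2*(c^2 - 5*c + 4) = (c - 1)*(c + 2)^2*(c - 4)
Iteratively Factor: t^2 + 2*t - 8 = (t - 2)*(t + 4)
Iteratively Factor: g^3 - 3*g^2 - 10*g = (g)*(g^2 - 3*g - 10) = g*(g - 5)*(g + 2)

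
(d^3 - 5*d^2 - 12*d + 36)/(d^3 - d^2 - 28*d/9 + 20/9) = 9*(d^2 - 3*d - 18)/(9*d^2 + 9*d - 10)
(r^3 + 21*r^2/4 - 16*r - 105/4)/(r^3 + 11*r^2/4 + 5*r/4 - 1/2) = (4*r^3 + 21*r^2 - 64*r - 105)/(4*r^3 + 11*r^2 + 5*r - 2)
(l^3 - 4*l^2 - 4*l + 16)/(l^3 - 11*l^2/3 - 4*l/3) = 3*(l^2 - 4)/(l*(3*l + 1))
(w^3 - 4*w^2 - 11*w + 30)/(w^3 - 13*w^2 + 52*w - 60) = (w + 3)/(w - 6)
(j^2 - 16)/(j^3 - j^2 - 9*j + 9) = (j^2 - 16)/(j^3 - j^2 - 9*j + 9)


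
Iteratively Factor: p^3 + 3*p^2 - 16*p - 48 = (p + 4)*(p^2 - p - 12) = (p + 3)*(p + 4)*(p - 4)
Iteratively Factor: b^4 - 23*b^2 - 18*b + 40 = (b + 4)*(b^3 - 4*b^2 - 7*b + 10) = (b + 2)*(b + 4)*(b^2 - 6*b + 5) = (b - 5)*(b + 2)*(b + 4)*(b - 1)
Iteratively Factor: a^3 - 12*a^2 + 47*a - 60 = (a - 3)*(a^2 - 9*a + 20) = (a - 5)*(a - 3)*(a - 4)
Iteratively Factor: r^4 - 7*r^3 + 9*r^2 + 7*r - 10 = (r - 5)*(r^3 - 2*r^2 - r + 2) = (r - 5)*(r + 1)*(r^2 - 3*r + 2) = (r - 5)*(r - 1)*(r + 1)*(r - 2)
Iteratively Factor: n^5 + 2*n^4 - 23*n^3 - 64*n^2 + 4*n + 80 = (n - 1)*(n^4 + 3*n^3 - 20*n^2 - 84*n - 80) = (n - 1)*(n + 2)*(n^3 + n^2 - 22*n - 40) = (n - 1)*(n + 2)*(n + 4)*(n^2 - 3*n - 10) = (n - 1)*(n + 2)^2*(n + 4)*(n - 5)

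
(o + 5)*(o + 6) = o^2 + 11*o + 30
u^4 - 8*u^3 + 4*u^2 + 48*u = u*(u - 6)*(u - 4)*(u + 2)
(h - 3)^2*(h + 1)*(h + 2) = h^4 - 3*h^3 - 7*h^2 + 15*h + 18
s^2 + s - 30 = (s - 5)*(s + 6)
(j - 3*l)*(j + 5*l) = j^2 + 2*j*l - 15*l^2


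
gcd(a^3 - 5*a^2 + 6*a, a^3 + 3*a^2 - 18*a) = a^2 - 3*a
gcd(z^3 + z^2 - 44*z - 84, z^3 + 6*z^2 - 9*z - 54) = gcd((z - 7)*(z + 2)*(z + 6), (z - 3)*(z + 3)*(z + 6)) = z + 6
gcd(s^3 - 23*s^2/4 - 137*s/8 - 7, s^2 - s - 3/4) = s + 1/2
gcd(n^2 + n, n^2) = n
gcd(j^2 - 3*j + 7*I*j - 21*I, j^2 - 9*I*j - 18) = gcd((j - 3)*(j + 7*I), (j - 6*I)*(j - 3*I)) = 1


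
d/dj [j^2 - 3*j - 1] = 2*j - 3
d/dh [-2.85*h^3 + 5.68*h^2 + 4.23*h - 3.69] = -8.55*h^2 + 11.36*h + 4.23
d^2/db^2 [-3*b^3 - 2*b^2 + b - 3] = -18*b - 4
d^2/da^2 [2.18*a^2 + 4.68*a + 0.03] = 4.36000000000000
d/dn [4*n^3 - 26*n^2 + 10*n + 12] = 12*n^2 - 52*n + 10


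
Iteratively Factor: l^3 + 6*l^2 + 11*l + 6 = (l + 1)*(l^2 + 5*l + 6) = (l + 1)*(l + 2)*(l + 3)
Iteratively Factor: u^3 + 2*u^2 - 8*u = (u + 4)*(u^2 - 2*u) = (u - 2)*(u + 4)*(u)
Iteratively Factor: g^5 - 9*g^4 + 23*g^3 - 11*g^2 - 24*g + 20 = (g - 5)*(g^4 - 4*g^3 + 3*g^2 + 4*g - 4) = (g - 5)*(g - 2)*(g^3 - 2*g^2 - g + 2) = (g - 5)*(g - 2)*(g - 1)*(g^2 - g - 2) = (g - 5)*(g - 2)*(g - 1)*(g + 1)*(g - 2)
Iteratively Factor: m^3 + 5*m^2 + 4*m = (m + 4)*(m^2 + m) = (m + 1)*(m + 4)*(m)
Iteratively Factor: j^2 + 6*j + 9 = (j + 3)*(j + 3)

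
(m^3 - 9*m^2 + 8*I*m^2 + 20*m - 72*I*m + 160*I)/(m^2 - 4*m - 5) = (m^2 + m*(-4 + 8*I) - 32*I)/(m + 1)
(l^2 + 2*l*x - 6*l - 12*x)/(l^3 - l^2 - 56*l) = (-l^2 - 2*l*x + 6*l + 12*x)/(l*(-l^2 + l + 56))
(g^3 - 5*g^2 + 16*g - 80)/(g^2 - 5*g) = g + 16/g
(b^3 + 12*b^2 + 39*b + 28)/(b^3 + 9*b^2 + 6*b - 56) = (b + 1)/(b - 2)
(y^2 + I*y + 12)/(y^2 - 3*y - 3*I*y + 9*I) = (y + 4*I)/(y - 3)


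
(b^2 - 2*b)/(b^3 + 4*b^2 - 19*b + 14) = b/(b^2 + 6*b - 7)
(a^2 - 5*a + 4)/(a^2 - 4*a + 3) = (a - 4)/(a - 3)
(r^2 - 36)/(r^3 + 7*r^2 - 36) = (r - 6)/(r^2 + r - 6)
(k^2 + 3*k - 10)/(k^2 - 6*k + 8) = (k + 5)/(k - 4)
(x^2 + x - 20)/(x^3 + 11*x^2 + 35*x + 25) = (x - 4)/(x^2 + 6*x + 5)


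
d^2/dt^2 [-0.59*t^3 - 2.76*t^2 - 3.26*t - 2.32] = -3.54*t - 5.52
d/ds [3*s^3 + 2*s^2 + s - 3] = 9*s^2 + 4*s + 1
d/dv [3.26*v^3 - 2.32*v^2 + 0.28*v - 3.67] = 9.78*v^2 - 4.64*v + 0.28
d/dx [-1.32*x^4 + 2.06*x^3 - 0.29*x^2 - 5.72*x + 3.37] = -5.28*x^3 + 6.18*x^2 - 0.58*x - 5.72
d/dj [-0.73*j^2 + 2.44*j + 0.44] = 2.44 - 1.46*j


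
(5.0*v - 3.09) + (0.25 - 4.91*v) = 0.0899999999999999*v - 2.84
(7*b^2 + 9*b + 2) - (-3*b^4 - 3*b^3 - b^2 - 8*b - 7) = 3*b^4 + 3*b^3 + 8*b^2 + 17*b + 9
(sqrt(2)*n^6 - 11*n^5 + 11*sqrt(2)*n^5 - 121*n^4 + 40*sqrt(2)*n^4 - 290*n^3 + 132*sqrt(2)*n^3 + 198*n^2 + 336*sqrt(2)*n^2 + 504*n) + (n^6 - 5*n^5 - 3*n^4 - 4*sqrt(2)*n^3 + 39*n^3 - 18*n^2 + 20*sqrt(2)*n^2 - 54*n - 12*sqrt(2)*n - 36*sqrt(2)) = n^6 + sqrt(2)*n^6 - 16*n^5 + 11*sqrt(2)*n^5 - 124*n^4 + 40*sqrt(2)*n^4 - 251*n^3 + 128*sqrt(2)*n^3 + 180*n^2 + 356*sqrt(2)*n^2 - 12*sqrt(2)*n + 450*n - 36*sqrt(2)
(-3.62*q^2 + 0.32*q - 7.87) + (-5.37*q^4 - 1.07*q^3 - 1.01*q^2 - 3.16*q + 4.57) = -5.37*q^4 - 1.07*q^3 - 4.63*q^2 - 2.84*q - 3.3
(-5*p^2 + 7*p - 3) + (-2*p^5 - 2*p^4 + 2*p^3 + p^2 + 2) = -2*p^5 - 2*p^4 + 2*p^3 - 4*p^2 + 7*p - 1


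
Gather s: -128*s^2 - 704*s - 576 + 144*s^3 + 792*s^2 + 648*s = 144*s^3 + 664*s^2 - 56*s - 576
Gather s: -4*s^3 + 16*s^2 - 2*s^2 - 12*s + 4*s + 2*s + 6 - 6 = -4*s^3 + 14*s^2 - 6*s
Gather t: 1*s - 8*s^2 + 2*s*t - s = -8*s^2 + 2*s*t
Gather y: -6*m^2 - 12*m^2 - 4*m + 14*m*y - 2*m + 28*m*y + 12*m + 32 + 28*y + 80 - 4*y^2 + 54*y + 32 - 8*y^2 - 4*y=-18*m^2 + 6*m - 12*y^2 + y*(42*m + 78) + 144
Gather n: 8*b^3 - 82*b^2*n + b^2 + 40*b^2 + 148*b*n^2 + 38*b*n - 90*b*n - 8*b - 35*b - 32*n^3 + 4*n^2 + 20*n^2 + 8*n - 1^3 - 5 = 8*b^3 + 41*b^2 - 43*b - 32*n^3 + n^2*(148*b + 24) + n*(-82*b^2 - 52*b + 8) - 6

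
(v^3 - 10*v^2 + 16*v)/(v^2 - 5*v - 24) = v*(v - 2)/(v + 3)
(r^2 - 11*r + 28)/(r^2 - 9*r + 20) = (r - 7)/(r - 5)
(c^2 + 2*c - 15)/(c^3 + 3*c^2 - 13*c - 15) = 1/(c + 1)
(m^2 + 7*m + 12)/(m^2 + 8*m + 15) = (m + 4)/(m + 5)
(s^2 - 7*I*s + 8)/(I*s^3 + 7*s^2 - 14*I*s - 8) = (s^2 - 7*I*s + 8)/(I*s^3 + 7*s^2 - 14*I*s - 8)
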